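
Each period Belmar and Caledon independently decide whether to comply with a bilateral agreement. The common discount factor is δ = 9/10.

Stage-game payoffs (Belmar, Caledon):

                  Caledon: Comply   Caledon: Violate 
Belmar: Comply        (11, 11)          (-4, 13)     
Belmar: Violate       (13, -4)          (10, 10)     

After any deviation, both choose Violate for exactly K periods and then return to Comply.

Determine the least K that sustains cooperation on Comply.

3

IC: δ(1−δ^K)/(1−δ) ≥ (13−11)/(11−10) = 2.
With δ = 9/10: need 1 − δ^K ≥ 2·(1−9/10)/(9/10), i.e. δ^K ≤ 0.7778.
Since (9/10)^2 = 0.8100 and (9/10)^3 = 0.7290, the smallest such K is 3.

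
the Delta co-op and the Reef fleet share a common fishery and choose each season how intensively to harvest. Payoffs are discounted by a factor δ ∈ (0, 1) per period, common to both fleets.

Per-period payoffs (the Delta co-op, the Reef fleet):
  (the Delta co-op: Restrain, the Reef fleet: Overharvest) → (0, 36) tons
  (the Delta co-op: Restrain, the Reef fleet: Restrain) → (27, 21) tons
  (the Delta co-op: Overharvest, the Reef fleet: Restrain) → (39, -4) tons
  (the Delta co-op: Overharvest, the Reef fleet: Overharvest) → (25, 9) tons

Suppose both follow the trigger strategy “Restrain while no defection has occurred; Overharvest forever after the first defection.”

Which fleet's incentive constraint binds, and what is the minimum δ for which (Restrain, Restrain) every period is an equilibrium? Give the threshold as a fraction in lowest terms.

the Delta co-op; δ ≥ 6/7

the Delta co-op: cooperation gives 27 each period; deviation gives 39 once then 25 forever.
  27/(1−δ) ≥ 39 + 25δ/(1−δ) ⇒ δ ≥ 12/14 = 6/7.
the Reef fleet: cooperation gives 21 each period; deviation gives 36 once then 9 forever.
  δ ≥ 15/27 = 5/9.
Both must hold, so the binding constraint is the Delta co-op's: δ ≥ 6/7.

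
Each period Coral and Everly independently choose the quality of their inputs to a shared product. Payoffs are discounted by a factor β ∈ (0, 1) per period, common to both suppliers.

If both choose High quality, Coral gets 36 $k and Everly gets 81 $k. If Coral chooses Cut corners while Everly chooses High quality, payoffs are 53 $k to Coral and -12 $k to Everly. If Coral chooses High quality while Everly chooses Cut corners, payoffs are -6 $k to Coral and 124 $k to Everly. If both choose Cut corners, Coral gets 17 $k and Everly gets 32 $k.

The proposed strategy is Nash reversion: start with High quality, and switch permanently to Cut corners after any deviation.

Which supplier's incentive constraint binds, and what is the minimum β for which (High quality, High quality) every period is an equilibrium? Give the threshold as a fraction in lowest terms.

Coral; β ≥ 17/36

Coral's threshold: (53−36)/(53−17) = 17/36.
Everly's threshold: (124−81)/(124−32) = 43/92.
17/36 > 43/92, so Coral binds and β* = 17/36.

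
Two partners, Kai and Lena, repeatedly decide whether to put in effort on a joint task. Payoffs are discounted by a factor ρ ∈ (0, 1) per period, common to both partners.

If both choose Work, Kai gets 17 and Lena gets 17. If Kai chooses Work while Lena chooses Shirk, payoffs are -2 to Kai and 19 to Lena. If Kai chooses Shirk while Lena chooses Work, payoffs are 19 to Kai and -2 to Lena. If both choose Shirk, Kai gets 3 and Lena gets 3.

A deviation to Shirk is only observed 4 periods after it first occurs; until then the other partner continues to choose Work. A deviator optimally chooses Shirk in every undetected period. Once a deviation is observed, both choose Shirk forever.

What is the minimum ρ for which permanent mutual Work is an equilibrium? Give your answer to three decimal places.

Deviating for the 4 undetected periods gains 19−17 = 2 per period over cooperation, then loses 17−3 = 14 per period forever once punishment starts.
Gain: 2(1 + ρ + … + ρ^3); loss: 14·ρ^4/(1−ρ).
No profitable deviation ⇔ 2(1−ρ^4) ≤ 14·ρ^4, i.e. ρ^4 ≥ 2/(2+14) = 1/8.
Hence ρ ≥ (1/8)^(1/4) ≈ 0.595.

0.595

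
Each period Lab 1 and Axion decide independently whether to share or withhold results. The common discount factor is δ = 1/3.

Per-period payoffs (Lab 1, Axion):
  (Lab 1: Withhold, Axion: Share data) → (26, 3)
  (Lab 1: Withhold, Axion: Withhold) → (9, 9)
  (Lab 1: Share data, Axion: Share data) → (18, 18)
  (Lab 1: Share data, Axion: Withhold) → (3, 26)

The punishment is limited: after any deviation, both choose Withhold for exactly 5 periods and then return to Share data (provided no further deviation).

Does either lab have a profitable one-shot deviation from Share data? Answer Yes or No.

Yes

IC: δ+…+δ^5 ≥ (26−18)/(18−9) = 8/9.
At δ = 1/3: partial sum = 0.4979 < 0.8889. Cooperation not sustainable.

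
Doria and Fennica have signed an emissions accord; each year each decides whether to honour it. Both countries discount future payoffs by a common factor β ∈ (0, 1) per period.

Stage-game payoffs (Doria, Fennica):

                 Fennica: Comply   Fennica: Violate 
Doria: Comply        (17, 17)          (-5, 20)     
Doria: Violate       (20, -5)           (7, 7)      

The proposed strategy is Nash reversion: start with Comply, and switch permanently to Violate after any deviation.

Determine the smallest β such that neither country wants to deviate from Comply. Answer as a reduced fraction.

3/13

Cooperation forever yields 17 each period: 17/(1−β).
Deviating yields 20 once, then 7 forever: 20 + 7β/(1−β).
No profitable deviation requires 17/(1−β) ≥ 20 + 7β/(1−β).
Multiplying by (1−β): 17 ≥ 20(1−β) + 7β = 20 − 13β.
So 13β ≥ 3, i.e. β ≥ 3/13.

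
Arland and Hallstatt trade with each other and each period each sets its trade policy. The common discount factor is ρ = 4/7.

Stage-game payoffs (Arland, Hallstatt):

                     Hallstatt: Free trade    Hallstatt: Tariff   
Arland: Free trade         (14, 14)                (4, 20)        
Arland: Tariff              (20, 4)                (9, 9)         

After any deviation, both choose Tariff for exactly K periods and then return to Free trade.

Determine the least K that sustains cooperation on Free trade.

Need Σ_{k=1}^{K} ρ^k ≥ (20−14)/(14−9) = 1.2000 at ρ = 4/7.
At K = 4 the sum is 1.1912 < 1.2000; at K = 5 it is 1.2521 ≥ 1.2000.
So the minimum punishment length is K = 5.

5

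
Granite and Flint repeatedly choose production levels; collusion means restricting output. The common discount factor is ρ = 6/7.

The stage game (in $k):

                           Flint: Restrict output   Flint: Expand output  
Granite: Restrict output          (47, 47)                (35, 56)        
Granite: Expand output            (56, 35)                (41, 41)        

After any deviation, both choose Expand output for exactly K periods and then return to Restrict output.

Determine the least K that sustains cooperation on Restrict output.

2

No profitable deviation requires (47−41)(ρ+…+ρ^K) ≥ 56−47, i.e. ρ+…+ρ^K ≥ 3/2 ≈ 1.5000.
With ρ = 6/7, the partial sums are K=1: 0.8571, K=2: 1.5918.
K = 2 is the first length at which the sum reaches 1.5000.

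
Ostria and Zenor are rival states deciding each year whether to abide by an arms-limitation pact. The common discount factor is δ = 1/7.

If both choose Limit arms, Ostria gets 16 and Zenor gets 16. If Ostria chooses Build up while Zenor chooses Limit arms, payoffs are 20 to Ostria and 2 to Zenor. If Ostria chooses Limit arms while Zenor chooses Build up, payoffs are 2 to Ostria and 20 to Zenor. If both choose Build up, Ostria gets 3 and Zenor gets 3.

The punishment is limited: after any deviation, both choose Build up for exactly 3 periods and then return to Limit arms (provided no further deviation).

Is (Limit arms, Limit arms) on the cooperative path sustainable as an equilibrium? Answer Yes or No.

Comparing payoff streams over the 4 periods until play realigns: cooperate → 16(1+δ+…+δ^3); deviate → 20 + 3(δ+…+δ^3).
Cooperation is sustained iff (16−3)(δ+…+δ^3) ≥ 20−16.
δ+…+δ^3 = 1/7·(1−(1/7)^3)/(1−1/7) = 0.1662, and (20−16)/(16−3) = 0.3077.
0.1662 < 0.3077, so cooperation is not sustainable.

No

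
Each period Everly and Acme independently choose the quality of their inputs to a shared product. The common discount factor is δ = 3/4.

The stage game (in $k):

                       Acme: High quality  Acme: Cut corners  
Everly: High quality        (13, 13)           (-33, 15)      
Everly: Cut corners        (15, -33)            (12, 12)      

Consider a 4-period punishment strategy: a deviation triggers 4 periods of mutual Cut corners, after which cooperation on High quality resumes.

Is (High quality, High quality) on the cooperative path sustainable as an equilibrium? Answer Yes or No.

Comparing payoff streams over the 5 periods until play realigns: cooperate → 13(1+δ+…+δ^4); deviate → 15 + 12(δ+…+δ^4).
Cooperation is sustained iff (13−12)(δ+…+δ^4) ≥ 15−13.
δ+…+δ^4 = 3/4·(1−(3/4)^4)/(1−3/4) = 2.0508, and (15−13)/(13−12) = 2.0000.
2.0508 ≥ 2.0000, so cooperation is sustainable.

Yes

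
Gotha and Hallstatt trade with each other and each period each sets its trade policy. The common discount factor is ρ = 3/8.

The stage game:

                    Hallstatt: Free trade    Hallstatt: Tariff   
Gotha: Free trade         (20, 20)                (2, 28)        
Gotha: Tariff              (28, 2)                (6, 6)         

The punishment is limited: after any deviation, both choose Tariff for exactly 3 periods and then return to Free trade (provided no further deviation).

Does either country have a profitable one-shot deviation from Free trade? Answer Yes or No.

IC: ρ+…+ρ^3 ≥ (28−20)/(20−6) = 4/7.
At ρ = 3/8: partial sum = 0.5684 < 0.5714. Cooperation not sustainable.

Yes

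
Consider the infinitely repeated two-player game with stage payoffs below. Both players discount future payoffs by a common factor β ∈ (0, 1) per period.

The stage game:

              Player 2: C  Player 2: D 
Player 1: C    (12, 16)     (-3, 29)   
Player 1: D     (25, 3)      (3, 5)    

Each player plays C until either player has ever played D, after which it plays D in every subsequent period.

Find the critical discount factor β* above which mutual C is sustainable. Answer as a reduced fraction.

Player 1: cooperation gives 12 each period; deviation gives 25 once then 3 forever.
  12/(1−β) ≥ 25 + 3β/(1−β) ⇒ β ≥ 13/22.
Player 2: cooperation gives 16 each period; deviation gives 29 once then 5 forever.
  β ≥ 13/24.
Both must hold, so the binding constraint is Player 1's: β ≥ 13/22.

13/22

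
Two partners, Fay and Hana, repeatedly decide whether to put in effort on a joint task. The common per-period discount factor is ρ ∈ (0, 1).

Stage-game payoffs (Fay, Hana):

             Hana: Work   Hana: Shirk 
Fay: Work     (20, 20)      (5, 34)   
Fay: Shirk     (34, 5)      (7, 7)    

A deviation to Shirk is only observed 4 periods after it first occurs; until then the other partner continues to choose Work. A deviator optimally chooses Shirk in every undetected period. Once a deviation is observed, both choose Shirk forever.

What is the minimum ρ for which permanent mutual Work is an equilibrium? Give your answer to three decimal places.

0.849

A deviator earns 34 for 4 periods, then 7 forever; cooperating earns 20 forever. Multiplying the IC by (1−ρ):
20 ≥ 34(1−ρ^4) + 7ρ^4, so 27·ρ^4 ≥ 14 and ρ^4 ≥ 14/27.
ρ ≥ (14/27)^(1/4) ≈ 0.849.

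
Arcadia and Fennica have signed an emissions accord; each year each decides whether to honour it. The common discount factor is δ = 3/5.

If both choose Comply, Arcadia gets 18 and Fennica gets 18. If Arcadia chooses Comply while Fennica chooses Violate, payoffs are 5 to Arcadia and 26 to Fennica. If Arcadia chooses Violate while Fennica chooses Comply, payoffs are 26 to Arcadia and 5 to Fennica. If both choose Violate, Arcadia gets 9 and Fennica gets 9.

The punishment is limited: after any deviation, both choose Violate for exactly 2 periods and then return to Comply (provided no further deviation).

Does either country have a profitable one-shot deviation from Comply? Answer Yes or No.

Comparing payoff streams over the 3 periods until play realigns: cooperate → 18(1+δ+…+δ^2); deviate → 26 + 9(δ+…+δ^2).
Cooperation is sustained iff (18−9)(δ+…+δ^2) ≥ 26−18.
δ+…+δ^2 = 3/5·(1−(3/5)^2)/(1−3/5) = 0.9600, and (26−18)/(18−9) = 0.8889.
0.9600 ≥ 0.8889, so cooperation is sustainable.

No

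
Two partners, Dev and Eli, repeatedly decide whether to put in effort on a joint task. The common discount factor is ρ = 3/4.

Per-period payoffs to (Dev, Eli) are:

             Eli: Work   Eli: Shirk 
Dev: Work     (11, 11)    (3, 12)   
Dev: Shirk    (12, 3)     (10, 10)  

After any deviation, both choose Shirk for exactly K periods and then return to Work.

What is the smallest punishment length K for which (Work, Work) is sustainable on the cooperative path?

No profitable deviation requires (11−10)(ρ+…+ρ^K) ≥ 12−11, i.e. ρ+…+ρ^K ≥ 1 ≈ 1.0000.
With ρ = 3/4, the partial sums are K=1: 0.7500, K=2: 1.3125.
K = 2 is the first length at which the sum reaches 1.0000.

2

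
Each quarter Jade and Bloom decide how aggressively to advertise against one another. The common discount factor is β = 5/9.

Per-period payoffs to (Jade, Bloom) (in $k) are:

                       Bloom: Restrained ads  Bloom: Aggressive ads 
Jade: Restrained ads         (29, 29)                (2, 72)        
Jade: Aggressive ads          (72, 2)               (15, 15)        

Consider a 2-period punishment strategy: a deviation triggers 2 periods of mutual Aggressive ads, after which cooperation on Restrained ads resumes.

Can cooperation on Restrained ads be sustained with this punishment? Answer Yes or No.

No

Comparing payoff streams over the 3 periods until play realigns: cooperate → 29(1+β+…+β^2); deviate → 72 + 15(β+…+β^2).
Cooperation is sustained iff (29−15)(β+…+β^2) ≥ 72−29.
β+…+β^2 = 5/9·(1−(5/9)^2)/(1−5/9) = 0.8642, and (72−29)/(29−15) = 3.0714.
0.8642 < 3.0714, so cooperation is not sustainable.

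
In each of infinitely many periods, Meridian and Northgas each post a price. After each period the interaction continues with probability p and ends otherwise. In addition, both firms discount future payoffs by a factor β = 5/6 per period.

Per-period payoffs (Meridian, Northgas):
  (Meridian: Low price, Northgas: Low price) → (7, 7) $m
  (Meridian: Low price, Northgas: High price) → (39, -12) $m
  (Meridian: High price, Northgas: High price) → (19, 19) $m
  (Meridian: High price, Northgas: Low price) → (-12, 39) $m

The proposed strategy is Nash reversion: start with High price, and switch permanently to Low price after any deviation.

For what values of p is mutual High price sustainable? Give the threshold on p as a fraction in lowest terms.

Expected continuation weight on next period's payoff is β·p = 5/6·p, which plays the role of the discount factor.
Cooperation requires 5/6·p ≥ (39−19)/(39−7) = 5/8, hence p ≥ 3/4.

3/4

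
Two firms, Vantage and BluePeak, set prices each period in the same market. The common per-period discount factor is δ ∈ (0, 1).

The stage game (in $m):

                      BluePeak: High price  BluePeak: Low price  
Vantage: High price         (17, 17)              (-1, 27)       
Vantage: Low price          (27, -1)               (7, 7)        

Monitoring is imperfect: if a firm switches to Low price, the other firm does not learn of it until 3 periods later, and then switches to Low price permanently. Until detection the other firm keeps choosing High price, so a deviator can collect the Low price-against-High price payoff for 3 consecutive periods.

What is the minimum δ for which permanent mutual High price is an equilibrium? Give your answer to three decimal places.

0.794

The best deviation is to choose Low price for all 3 undetected periods, earning 27 each, then 7 forever once detected.
Deviation value: 27(1−δ^3)/(1−δ) + 7δ^3/(1−δ); cooperation value: 17/(1−δ).
IC: 17 ≥ 27(1−δ^3) + 7δ^3 = 27 − 20δ^3.
So δ^3 ≥ 10/20 = 1/2, giving δ ≥ (1/2)^(1/3) ≈ 0.794.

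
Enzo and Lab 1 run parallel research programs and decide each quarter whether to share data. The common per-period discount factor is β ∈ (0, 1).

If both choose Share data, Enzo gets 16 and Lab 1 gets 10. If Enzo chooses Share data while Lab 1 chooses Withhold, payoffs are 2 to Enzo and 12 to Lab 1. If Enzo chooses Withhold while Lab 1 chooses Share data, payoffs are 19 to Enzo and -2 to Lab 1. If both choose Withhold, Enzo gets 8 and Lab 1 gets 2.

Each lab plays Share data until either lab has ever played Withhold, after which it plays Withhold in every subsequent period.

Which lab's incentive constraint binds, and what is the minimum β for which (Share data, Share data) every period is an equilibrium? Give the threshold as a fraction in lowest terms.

For Enzo: deviation gain 19−16 = 3, per-period punishment loss 16−8 = 8. IC gives β ≥ 3/11.
For Lab 1: gain 2, loss 8 per period, so β ≥ 2/10 = 1/5.
The tighter constraint is Enzo's, so cooperation needs β ≥ 3/11.

Enzo; β ≥ 3/11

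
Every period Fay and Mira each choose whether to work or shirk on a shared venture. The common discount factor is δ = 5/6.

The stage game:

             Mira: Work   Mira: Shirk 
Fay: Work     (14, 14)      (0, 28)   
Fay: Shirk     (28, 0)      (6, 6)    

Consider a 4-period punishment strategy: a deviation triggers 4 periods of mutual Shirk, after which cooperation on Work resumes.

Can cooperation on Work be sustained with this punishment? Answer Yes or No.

Comparing payoff streams over the 5 periods until play realigns: cooperate → 14(1+δ+…+δ^4); deviate → 28 + 6(δ+…+δ^4).
Cooperation is sustained iff (14−6)(δ+…+δ^4) ≥ 28−14.
δ+…+δ^4 = 5/6·(1−(5/6)^4)/(1−5/6) = 2.5887, and (28−14)/(14−6) = 1.7500.
2.5887 ≥ 1.7500, so cooperation is sustainable.

Yes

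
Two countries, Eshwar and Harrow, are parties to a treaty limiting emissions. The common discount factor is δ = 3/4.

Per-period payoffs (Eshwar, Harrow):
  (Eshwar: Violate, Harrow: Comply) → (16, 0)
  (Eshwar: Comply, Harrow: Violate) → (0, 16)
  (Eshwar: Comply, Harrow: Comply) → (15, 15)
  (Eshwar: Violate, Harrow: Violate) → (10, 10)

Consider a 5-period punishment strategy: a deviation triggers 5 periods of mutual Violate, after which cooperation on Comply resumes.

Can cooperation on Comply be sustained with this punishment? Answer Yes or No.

IC: δ+…+δ^5 ≥ (16−15)/(15−10) = 1/5.
At δ = 3/4: partial sum = 2.2881 ≥ 0.2000. Cooperation sustainable.

Yes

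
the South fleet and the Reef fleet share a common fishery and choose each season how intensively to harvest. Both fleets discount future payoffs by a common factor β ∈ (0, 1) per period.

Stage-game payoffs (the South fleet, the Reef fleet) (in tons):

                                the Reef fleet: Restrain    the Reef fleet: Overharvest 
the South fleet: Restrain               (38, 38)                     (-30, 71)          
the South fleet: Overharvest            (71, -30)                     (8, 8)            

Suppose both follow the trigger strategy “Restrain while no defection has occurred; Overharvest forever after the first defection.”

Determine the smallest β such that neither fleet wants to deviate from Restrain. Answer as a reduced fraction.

11/21

38/(1−β) ≥ 71 + 8β/(1−β)
38 ≥ 71 − 63β
β ≥ 33/63 = 11/21.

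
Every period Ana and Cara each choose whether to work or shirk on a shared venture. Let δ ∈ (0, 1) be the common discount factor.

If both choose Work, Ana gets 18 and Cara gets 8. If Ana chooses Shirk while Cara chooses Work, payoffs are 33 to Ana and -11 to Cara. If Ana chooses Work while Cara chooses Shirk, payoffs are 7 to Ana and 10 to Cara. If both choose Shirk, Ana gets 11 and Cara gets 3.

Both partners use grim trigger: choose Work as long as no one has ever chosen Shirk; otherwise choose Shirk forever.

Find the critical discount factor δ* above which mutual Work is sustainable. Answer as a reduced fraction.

Ana: cooperation gives 18 each period; deviation gives 33 once then 11 forever.
  18/(1−δ) ≥ 33 + 11δ/(1−δ) ⇒ δ ≥ 15/22.
Cara: cooperation gives 8 each period; deviation gives 10 once then 3 forever.
  δ ≥ 2/7.
Both must hold, so the binding constraint is Ana's: δ ≥ 15/22.

15/22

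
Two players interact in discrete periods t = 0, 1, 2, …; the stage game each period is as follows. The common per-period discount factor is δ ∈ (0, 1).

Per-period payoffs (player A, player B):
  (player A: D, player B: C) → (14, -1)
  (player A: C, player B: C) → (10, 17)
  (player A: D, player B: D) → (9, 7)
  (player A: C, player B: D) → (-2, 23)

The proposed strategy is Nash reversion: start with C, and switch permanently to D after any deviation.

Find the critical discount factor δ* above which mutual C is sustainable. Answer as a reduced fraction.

For player A: deviation gain 14−10 = 4, per-period punishment loss 10−9 = 1. IC gives δ ≥ 4/5.
For player B: gain 6, loss 10 per period, so δ ≥ 6/16 = 3/8.
The tighter constraint is player A's, so cooperation needs δ ≥ 4/5.

4/5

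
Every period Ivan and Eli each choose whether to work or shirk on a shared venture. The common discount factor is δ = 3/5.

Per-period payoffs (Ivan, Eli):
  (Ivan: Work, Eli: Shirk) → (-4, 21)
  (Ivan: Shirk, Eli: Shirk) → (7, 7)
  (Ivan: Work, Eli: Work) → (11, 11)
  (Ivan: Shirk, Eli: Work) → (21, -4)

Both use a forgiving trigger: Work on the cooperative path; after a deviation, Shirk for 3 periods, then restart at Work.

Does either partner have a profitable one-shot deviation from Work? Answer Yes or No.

Yes

A one-shot deviation gives 21 now, then 7 for 3 periods, then back to 11.
Gain from deviating: (21−11) today; loss: (11−7) in each of the next 3 periods.
No-deviation condition: (11−7)(δ+…+δ^3) ≥ 21−11, i.e. δ+…+δ^3 ≥ 5/2.
At δ = 3/5: δ+…+δ^3 = 1.1760 < 2.5000.
So cooperation is not sustainable.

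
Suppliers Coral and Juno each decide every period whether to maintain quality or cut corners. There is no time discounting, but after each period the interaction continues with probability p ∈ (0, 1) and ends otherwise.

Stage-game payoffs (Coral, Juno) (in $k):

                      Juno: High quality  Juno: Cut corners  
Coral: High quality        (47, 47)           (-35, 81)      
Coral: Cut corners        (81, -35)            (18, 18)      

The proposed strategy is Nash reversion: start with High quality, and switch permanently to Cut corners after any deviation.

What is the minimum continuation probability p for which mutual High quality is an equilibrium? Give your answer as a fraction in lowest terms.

Expected cooperation value is 47 + p·47 + p²·47 + … = 47/(1−p); deviation gives 81 + p·18/(1−p).
47 ≥ 81(1−p) + 18p ⇒ 63p ≥ 34 ⇒ p ≥ 34/63.

34/63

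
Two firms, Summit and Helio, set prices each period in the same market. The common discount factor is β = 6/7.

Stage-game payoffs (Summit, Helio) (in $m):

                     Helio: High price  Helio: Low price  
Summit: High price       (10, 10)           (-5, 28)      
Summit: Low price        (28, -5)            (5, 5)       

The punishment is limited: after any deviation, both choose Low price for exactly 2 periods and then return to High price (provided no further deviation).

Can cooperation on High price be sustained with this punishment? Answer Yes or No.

A one-shot deviation gives 28 now, then 5 for 2 periods, then back to 10.
Gain from deviating: (28−10) today; loss: (10−5) in each of the next 2 periods.
No-deviation condition: (10−5)(β+…+β^2) ≥ 28−10, i.e. β+…+β^2 ≥ 18/5.
At β = 6/7: β+…+β^2 = 1.5918 < 3.6000.
So cooperation is not sustainable.

No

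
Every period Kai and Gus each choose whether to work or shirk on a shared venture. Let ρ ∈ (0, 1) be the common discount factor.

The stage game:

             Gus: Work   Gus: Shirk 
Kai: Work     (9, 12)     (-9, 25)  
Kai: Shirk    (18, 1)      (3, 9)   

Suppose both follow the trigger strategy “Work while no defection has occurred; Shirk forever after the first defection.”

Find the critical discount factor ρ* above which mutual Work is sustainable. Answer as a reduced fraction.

Kai: cooperation gives 9 each period; deviation gives 18 once then 3 forever.
  9/(1−ρ) ≥ 18 + 3ρ/(1−ρ) ⇒ ρ ≥ 9/15 = 3/5.
Gus: cooperation gives 12 each period; deviation gives 25 once then 9 forever.
  ρ ≥ 13/16.
Both must hold, so the binding constraint is Gus's: ρ ≥ 13/16.

13/16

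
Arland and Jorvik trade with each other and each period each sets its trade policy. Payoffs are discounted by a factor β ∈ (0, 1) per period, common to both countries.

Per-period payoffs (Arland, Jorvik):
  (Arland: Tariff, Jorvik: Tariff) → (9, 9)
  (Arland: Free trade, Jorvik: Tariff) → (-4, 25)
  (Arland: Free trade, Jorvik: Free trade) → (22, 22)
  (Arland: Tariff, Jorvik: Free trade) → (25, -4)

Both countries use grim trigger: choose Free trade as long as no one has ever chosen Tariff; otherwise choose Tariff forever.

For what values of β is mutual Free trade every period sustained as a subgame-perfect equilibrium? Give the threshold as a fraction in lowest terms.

22/(1−β) ≥ 25 + 9β/(1−β)
22 ≥ 25 − 16β
β ≥ 3/16.

3/16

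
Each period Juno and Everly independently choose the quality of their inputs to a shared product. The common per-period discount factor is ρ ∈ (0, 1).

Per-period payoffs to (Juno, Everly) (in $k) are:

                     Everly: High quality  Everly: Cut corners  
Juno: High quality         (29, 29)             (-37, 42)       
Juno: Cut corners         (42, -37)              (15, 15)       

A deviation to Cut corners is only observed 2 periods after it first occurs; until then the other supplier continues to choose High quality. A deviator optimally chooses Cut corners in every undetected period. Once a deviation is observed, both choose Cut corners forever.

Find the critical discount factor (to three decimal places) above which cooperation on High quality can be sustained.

A deviator earns 42 for 2 periods, then 15 forever; cooperating earns 29 forever. Multiplying the IC by (1−ρ):
29 ≥ 42(1−ρ^2) + 15ρ^2, so 27·ρ^2 ≥ 13 and ρ^2 ≥ 13/27.
ρ ≥ (13/27)^(1/2) ≈ 0.694.

0.694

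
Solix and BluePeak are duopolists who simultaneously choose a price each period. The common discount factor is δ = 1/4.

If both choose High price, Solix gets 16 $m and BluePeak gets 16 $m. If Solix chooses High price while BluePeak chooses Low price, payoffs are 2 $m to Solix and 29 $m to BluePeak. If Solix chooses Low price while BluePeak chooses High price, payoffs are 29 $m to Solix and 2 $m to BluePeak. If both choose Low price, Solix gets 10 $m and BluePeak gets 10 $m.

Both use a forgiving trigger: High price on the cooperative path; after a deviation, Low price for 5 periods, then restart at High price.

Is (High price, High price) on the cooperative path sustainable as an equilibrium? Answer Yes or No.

No

A one-shot deviation gives 29 now, then 10 for 5 periods, then back to 16.
Gain from deviating: (29−16) today; loss: (16−10) in each of the next 5 periods.
No-deviation condition: (16−10)(δ+…+δ^5) ≥ 29−16, i.e. δ+…+δ^5 ≥ 13/6.
At δ = 1/4: δ+…+δ^5 = 0.3330 < 2.1667.
So cooperation is not sustainable.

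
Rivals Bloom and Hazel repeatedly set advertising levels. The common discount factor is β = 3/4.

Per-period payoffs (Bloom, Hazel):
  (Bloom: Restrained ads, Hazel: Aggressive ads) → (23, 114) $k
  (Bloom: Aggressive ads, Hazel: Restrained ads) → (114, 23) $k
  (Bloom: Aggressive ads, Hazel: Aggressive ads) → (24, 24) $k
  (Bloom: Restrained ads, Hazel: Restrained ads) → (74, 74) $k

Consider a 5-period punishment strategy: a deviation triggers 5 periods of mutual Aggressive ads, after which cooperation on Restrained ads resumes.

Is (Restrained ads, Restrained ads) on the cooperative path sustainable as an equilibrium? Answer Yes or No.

A one-shot deviation gives 114 now, then 24 for 5 periods, then back to 74.
Gain from deviating: (114−74) today; loss: (74−24) in each of the next 5 periods.
No-deviation condition: (74−24)(β+…+β^5) ≥ 114−74, i.e. β+…+β^5 ≥ 4/5.
At β = 3/4: β+…+β^5 = 2.2881 ≥ 0.8000.
So cooperation is sustainable.

Yes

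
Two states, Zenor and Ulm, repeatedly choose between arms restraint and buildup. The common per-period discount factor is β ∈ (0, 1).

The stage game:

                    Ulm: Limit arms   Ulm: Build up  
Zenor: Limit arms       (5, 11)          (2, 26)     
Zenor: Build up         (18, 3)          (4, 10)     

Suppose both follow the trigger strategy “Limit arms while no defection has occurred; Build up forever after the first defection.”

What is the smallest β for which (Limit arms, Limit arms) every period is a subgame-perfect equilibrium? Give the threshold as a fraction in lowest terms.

For Zenor: deviation gain 18−5 = 13, per-period punishment loss 5−4 = 1. IC gives β ≥ 13/14.
For Ulm: gain 15, loss 1 per period, so β ≥ 15/16.
The tighter constraint is Ulm's, so cooperation needs β ≥ 15/16.

15/16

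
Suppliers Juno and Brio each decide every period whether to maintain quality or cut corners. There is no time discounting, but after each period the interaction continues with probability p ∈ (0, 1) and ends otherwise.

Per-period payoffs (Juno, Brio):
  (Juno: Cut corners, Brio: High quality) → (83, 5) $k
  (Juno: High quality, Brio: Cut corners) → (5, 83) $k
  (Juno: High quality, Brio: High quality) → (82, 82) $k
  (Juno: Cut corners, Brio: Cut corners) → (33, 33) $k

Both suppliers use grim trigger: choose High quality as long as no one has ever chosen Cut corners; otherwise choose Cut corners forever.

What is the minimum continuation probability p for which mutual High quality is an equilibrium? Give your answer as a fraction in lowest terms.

Expected cooperation value is 82 + p·82 + p²·82 + … = 82/(1−p); deviation gives 83 + p·33/(1−p).
82 ≥ 83(1−p) + 33p ⇒ 50p ≥ 1 ⇒ p ≥ 1/50.

1/50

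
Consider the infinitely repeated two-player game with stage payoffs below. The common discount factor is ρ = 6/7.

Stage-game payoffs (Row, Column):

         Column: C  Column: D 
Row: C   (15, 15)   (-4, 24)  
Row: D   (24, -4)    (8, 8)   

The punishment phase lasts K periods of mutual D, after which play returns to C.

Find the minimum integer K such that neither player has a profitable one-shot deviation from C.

No profitable deviation requires (15−8)(ρ+…+ρ^K) ≥ 24−15, i.e. ρ+…+ρ^K ≥ 9/7 ≈ 1.2857.
With ρ = 6/7, the partial sums are K=1: 0.8571, K=2: 1.5918.
K = 2 is the first length at which the sum reaches 1.2857.

2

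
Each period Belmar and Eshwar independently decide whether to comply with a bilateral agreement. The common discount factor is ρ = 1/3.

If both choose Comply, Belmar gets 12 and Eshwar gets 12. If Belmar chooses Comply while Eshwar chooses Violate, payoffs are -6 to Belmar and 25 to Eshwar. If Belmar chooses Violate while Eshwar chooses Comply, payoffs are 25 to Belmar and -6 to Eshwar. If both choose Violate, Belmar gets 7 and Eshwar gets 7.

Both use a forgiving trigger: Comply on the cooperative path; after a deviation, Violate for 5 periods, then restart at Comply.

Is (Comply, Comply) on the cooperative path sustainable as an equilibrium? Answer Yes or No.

No

A one-shot deviation gives 25 now, then 7 for 5 periods, then back to 12.
Gain from deviating: (25−12) today; loss: (12−7) in each of the next 5 periods.
No-deviation condition: (12−7)(ρ+…+ρ^5) ≥ 25−12, i.e. ρ+…+ρ^5 ≥ 13/5.
At ρ = 1/3: ρ+…+ρ^5 = 0.4979 < 2.6000.
So cooperation is not sustainable.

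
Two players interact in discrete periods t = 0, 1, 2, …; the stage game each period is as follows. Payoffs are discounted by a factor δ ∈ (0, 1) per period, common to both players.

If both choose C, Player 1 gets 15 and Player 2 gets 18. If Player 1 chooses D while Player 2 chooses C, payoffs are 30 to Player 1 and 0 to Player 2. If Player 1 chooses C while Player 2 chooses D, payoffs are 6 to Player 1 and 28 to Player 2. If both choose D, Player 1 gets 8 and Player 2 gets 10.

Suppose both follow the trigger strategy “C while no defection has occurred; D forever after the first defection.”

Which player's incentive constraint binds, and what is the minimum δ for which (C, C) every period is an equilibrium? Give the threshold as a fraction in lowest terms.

Player 1; δ ≥ 15/22

Player 1: cooperation gives 15 each period; deviation gives 30 once then 8 forever.
  15/(1−δ) ≥ 30 + 8δ/(1−δ) ⇒ δ ≥ 15/22.
Player 2: cooperation gives 18 each period; deviation gives 28 once then 10 forever.
  δ ≥ 10/18 = 5/9.
Both must hold, so the binding constraint is Player 1's: δ ≥ 15/22.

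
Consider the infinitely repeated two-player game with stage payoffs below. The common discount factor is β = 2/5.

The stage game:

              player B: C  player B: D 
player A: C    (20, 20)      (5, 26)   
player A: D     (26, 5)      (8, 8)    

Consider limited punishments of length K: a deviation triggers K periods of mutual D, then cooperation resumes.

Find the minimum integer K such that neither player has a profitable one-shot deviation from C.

Need Σ_{k=1}^{K} β^k ≥ (26−20)/(20−8) = 0.5000 at β = 2/5.
At K = 1 the sum is 0.4000 < 0.5000; at K = 2 it is 0.5600 ≥ 0.5000.
So the minimum punishment length is K = 2.

2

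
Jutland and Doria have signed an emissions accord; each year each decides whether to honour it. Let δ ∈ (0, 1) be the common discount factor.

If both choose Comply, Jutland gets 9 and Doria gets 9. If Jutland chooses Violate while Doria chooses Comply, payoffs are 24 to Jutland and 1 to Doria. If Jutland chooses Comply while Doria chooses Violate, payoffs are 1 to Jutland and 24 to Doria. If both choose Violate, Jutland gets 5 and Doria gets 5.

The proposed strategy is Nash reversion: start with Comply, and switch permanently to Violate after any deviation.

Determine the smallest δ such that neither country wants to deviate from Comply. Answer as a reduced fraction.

9/(1−δ) ≥ 24 + 5δ/(1−δ)
9 ≥ 24 − 19δ
δ ≥ 15/19.

15/19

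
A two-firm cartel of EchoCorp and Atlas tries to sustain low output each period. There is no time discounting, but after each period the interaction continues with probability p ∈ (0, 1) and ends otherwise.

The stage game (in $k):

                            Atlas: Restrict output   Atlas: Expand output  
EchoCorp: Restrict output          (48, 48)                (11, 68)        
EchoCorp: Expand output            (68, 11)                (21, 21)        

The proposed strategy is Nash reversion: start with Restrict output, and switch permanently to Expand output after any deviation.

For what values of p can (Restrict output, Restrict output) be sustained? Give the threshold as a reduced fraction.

Expected cooperation value is 48 + p·48 + p²·48 + … = 48/(1−p); deviation gives 68 + p·21/(1−p).
48 ≥ 68(1−p) + 21p ⇒ 47p ≥ 20 ⇒ p ≥ 20/47.

20/47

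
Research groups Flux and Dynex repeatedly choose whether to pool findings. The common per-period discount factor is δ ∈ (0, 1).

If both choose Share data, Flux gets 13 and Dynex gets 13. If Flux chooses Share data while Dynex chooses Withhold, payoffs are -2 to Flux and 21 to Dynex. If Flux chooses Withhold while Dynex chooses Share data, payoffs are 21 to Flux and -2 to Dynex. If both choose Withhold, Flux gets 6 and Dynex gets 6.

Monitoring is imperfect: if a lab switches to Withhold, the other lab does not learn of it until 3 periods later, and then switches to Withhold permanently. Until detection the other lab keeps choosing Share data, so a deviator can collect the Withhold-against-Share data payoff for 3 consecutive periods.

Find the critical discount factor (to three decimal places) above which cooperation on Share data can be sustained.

0.811

The best deviation is to choose Withhold for all 3 undetected periods, earning 21 each, then 6 forever once detected.
Deviation value: 21(1−δ^3)/(1−δ) + 6δ^3/(1−δ); cooperation value: 13/(1−δ).
IC: 13 ≥ 21(1−δ^3) + 6δ^3 = 21 − 15δ^3.
So δ^3 ≥ 8/15, giving δ ≥ (8/15)^(1/3) ≈ 0.811.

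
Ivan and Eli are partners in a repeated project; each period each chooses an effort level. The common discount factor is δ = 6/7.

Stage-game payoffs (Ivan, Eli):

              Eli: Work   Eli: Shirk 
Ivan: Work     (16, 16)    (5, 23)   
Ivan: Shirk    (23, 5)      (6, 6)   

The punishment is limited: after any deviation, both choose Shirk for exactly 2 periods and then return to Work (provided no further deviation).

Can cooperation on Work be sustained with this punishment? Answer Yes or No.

IC: δ+…+δ^2 ≥ (23−16)/(16−6) = 7/10.
At δ = 6/7: partial sum = 1.5918 ≥ 0.7000. Cooperation sustainable.

Yes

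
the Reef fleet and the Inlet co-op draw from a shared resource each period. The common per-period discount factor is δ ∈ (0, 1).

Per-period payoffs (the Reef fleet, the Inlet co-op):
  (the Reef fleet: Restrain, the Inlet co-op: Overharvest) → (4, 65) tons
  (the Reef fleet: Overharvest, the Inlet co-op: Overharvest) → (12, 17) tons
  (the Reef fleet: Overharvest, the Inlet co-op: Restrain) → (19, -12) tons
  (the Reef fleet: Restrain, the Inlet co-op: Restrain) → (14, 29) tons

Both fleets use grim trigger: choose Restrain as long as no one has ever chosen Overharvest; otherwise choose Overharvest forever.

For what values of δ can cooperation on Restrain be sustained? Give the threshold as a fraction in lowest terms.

3/4

the Reef fleet: cooperation gives 14 each period; deviation gives 19 once then 12 forever.
  14/(1−δ) ≥ 19 + 12δ/(1−δ) ⇒ δ ≥ 5/7.
the Inlet co-op: cooperation gives 29 each period; deviation gives 65 once then 17 forever.
  δ ≥ 36/48 = 3/4.
Both must hold, so the binding constraint is the Inlet co-op's: δ ≥ 3/4.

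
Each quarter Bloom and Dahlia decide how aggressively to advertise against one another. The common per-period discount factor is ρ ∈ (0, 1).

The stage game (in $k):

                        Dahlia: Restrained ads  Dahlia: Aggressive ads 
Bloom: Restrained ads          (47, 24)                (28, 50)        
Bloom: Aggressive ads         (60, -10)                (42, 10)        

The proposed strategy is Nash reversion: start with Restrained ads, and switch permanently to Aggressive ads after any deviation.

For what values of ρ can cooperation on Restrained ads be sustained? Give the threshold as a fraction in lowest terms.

13/18

Bloom: cooperation gives 47 each period; deviation gives 60 once then 42 forever.
  47/(1−ρ) ≥ 60 + 42ρ/(1−ρ) ⇒ ρ ≥ 13/18.
Dahlia: cooperation gives 24 each period; deviation gives 50 once then 10 forever.
  ρ ≥ 26/40 = 13/20.
Both must hold, so the binding constraint is Bloom's: ρ ≥ 13/18.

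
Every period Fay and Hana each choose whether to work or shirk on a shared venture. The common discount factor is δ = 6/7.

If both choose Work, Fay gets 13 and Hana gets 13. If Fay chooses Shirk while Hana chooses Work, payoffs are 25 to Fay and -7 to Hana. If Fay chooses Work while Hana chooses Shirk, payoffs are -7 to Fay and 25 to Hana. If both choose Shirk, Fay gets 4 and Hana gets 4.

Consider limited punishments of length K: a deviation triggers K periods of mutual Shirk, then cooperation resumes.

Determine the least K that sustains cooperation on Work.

2

Need Σ_{k=1}^{K} δ^k ≥ (25−13)/(13−4) = 1.3333 at δ = 6/7.
At K = 1 the sum is 0.8571 < 1.3333; at K = 2 it is 1.5918 ≥ 1.3333.
So the minimum punishment length is K = 2.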